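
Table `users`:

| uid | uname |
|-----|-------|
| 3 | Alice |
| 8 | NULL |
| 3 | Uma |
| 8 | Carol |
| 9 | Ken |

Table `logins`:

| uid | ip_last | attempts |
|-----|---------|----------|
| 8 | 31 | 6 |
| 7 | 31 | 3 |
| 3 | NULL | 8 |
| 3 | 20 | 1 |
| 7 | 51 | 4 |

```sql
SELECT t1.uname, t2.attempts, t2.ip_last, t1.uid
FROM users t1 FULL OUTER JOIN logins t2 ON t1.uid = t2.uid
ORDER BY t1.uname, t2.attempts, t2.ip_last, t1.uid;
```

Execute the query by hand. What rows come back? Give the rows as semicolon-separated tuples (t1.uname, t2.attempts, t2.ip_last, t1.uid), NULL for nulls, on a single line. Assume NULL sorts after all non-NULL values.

(Alice, 1, 20, 3); (Alice, 8, NULL, 3); (Carol, 6, 31, 8); (Ken, NULL, NULL, 9); (Uma, 1, 20, 3); (Uma, 8, NULL, 3); (NULL, 3, 31, NULL); (NULL, 4, 51, NULL); (NULL, 6, 31, 8)

FULL OUTER JOIN keeps every row from both sides; unmatched rows get NULL for the other side's columns.
Matching on t1.uid = t2.uid.
- uid=3: 2 matching t2 row(s), so 2 row(s) emitted.
- uid=8: 1 matching t2 row(s), so 1 row(s) emitted.
- uid=3: 2 matching t2 row(s), so 2 row(s) emitted.
- uid=8: 1 matching t2 row(s), so 1 row(s) emitted.
- uid=9: no t2 row matches, row kept with t2 columns NULL.
- 2 row(s) from t2 found no t1 partner → padded with NULL.
After projecting and ordering:
t1.uname | t2.attempts | t2.ip_last | t1.uid
Alice | 1 | 20 | 3
Alice | 8 | NULL | 3
Carol | 6 | 31 | 8
Ken | NULL | NULL | 9
Uma | 1 | 20 | 3
Uma | 8 | NULL | 3
NULL | 3 | 31 | NULL
NULL | 4 | 51 | NULL
NULL | 6 | 31 | 8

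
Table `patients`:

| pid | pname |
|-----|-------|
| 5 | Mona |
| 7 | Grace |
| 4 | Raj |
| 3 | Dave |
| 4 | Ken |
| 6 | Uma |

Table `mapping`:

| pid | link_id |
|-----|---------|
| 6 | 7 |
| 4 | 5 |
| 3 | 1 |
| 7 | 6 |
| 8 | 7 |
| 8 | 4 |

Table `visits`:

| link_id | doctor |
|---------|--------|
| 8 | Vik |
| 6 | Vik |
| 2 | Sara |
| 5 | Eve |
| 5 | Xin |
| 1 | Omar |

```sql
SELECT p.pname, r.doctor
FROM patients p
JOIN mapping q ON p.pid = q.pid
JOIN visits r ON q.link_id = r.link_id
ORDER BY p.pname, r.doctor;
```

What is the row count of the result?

Evaluate left to right. First `patients p INNER JOIN mapping q` on pid: 5 row(s).
Then INNER JOIN `visits r` on link_id: keep only rows whose q.link_id appears in r.
Result: 6 row(s).

6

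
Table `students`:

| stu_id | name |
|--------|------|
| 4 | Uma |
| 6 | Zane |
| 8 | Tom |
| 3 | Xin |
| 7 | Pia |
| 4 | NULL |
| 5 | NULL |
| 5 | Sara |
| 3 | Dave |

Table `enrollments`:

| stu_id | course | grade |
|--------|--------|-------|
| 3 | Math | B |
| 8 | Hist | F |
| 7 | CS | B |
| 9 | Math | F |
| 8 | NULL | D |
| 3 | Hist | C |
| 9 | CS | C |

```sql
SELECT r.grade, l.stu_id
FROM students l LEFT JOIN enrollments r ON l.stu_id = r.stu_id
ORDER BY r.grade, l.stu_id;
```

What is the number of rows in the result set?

12

LEFT JOIN keeps every row from `students`; unmatched rows get NULL for `enrollments`'s columns.
Matching on l.stu_id = r.stu_id.
- l (stu_id=4) has no partner → padded with NULL.
- l (stu_id=6) has no partner → padded with NULL.
- l (stu_id=8) pairs with 2 row(s) of r.
- l (stu_id=3) pairs with 2 row(s) of r.
- l (stu_id=7) pairs with 1 row(s) of r.
- l (stu_id=4) has no partner → padded with NULL.
- l (stu_id=5) has no partner → padded with NULL.
- l (stu_id=5) has no partner → padded with NULL.
- l (stu_id=3) pairs with 2 row(s) of r.
Total: 7 matched + 5 padded = 12 rows.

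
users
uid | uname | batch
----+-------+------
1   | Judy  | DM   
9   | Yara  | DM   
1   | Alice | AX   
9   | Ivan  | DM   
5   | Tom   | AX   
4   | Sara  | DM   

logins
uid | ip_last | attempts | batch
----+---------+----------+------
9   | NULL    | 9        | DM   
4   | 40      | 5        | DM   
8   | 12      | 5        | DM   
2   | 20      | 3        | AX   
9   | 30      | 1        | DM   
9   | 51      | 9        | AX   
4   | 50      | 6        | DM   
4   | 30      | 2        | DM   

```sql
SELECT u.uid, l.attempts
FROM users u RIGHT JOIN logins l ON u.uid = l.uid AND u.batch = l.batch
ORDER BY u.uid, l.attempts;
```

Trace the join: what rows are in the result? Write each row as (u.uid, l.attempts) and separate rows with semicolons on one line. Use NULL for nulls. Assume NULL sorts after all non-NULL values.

(4, 2); (4, 5); (4, 6); (9, 1); (9, 1); (9, 9); (9, 9); (NULL, 3); (NULL, 5); (NULL, 9)

RIGHT JOIN keeps every row from `logins`; unmatched rows get NULL for `users`'s columns.
Matching on u.uid = l.uid AND u.batch = l.batch.
- u row (uid=1, batch=DM): no match.
- u row (uid=9, batch=DM): matches 2 l row(s) → 2 output row(s).
- u row (uid=1, batch=AX): no match.
- u row (uid=9, batch=DM): matches 2 l row(s) → 2 output row(s).
- u row (uid=5, batch=AX): no match.
- u row (uid=4, batch=DM): matches 3 l row(s) → 3 output row(s).
- 3 row(s) from l found no u partner → padded with NULL.
After projecting and ordering:
u.uid | l.attempts
4 | 2
4 | 5
4 | 6
9 | 1
9 | 1
9 | 9
9 | 9
NULL | 3
NULL | 5
NULL | 9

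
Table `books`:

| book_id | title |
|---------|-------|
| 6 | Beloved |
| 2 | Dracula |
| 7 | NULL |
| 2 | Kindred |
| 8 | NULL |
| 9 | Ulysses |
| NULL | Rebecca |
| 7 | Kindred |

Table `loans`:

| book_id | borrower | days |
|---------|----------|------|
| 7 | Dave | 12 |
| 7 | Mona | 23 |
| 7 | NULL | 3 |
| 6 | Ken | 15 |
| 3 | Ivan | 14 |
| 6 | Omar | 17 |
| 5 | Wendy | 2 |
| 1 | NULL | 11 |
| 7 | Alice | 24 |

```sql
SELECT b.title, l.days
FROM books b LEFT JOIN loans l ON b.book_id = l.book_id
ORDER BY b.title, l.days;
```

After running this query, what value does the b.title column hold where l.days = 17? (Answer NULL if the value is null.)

Beloved

LEFT JOIN keeps every row from `books`; unmatched rows get NULL for `loans`'s columns.
Matching on b.book_id = l.book_id. A NULL in a compared column never satisfies the condition.
- book_id=6: 2 matching l row(s), so 2 row(s) emitted.
- book_id=2: no l row matches, row kept with l columns NULL.
- book_id=7: 4 matching l row(s), so 4 row(s) emitted.
- book_id=2: no l row matches, row kept with l columns NULL.
- book_id=8: no l row matches, row kept with l columns NULL.
- book_id=9: no l row matches, row kept with l columns NULL.
- book_id=NULL: no l row matches, row kept with l columns NULL.
- book_id=7: 4 matching l row(s), so 4 row(s) emitted.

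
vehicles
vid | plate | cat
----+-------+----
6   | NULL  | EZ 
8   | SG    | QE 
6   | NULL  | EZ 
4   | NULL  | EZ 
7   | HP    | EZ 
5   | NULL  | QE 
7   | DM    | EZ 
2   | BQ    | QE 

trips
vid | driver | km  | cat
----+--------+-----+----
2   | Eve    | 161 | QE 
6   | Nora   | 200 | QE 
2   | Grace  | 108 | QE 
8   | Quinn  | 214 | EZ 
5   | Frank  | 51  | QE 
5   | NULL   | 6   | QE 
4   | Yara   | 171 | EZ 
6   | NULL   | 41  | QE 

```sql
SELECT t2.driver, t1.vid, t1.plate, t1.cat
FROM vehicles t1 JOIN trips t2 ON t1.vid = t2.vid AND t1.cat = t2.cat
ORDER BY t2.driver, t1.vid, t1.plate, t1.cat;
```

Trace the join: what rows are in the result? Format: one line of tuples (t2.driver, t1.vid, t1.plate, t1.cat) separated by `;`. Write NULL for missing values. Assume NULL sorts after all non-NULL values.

(Eve, 2, BQ, QE); (Frank, 5, NULL, QE); (Grace, 2, BQ, QE); (Yara, 4, NULL, EZ); (NULL, 5, NULL, QE)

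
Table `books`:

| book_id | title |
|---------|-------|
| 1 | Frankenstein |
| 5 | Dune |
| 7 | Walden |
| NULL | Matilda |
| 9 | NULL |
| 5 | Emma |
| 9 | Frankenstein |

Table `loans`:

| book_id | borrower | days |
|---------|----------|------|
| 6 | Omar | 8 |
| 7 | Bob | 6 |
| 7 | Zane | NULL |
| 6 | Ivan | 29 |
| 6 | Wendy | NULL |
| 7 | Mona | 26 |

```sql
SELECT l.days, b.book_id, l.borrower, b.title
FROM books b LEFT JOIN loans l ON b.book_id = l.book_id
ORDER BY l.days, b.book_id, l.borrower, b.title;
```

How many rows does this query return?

LEFT JOIN keeps every row from `books`; unmatched rows get NULL for `loans`'s columns.
Matching on b.book_id = l.book_id. A NULL in a compared column never satisfies the condition.
- b (book_id=1) has no partner → padded with NULL.
- b (book_id=5) has no partner → padded with NULL.
- b (book_id=7) pairs with 3 row(s) of l.
- b (book_id=NULL) has no partner → padded with NULL.
- b (book_id=9) has no partner → padded with NULL.
- b (book_id=5) has no partner → padded with NULL.
- b (book_id=9) has no partner → padded with NULL.
Total: 3 matched + 6 padded = 9 rows.

9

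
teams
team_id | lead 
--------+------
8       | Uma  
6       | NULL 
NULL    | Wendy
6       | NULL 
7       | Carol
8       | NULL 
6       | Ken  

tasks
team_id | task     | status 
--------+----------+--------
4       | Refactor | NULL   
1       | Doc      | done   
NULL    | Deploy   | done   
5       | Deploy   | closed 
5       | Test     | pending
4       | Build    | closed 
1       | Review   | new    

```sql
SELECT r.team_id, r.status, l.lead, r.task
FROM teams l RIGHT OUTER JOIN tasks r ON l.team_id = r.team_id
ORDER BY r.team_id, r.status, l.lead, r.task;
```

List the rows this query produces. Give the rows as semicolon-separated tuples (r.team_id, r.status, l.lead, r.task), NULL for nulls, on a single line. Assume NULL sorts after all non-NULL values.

(1, done, NULL, Doc); (1, new, NULL, Review); (4, closed, NULL, Build); (4, NULL, NULL, Refactor); (5, closed, NULL, Deploy); (5, pending, NULL, Test); (NULL, done, NULL, Deploy)

RIGHT JOIN keeps every row from `tasks`; unmatched rows get NULL for `teams`'s columns.
Matching on l.team_id = r.team_id. A NULL in a compared column never satisfies the condition.
- l row (team_id=8): no match.
- l row (team_id=6): no match.
- l row (team_id=NULL): no match.
- l row (team_id=6): no match.
- l row (team_id=7): no match.
- l row (team_id=8): no match.
- l row (team_id=6): no match.
- 7 row(s) from r found no l partner → padded with NULL.
After projecting and ordering:
r.team_id | r.status | l.lead | r.task
1 | done | NULL | Doc
1 | new | NULL | Review
4 | closed | NULL | Build
4 | NULL | NULL | Refactor
5 | closed | NULL | Deploy
5 | pending | NULL | Test
NULL | done | NULL | Deploy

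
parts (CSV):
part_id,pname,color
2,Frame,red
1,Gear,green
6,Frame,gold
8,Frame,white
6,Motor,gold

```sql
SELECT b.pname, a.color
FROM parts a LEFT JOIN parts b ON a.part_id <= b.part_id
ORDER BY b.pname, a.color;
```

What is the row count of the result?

16

LEFT JOIN keeps every row from `parts a`; unmatched rows get NULL for `parts b`'s columns.
Matching on a.part_id <= b.part_id.
- a row (part_id=2): matches 4 b row(s) → 4 output row(s).
- a row (part_id=1): matches 5 b row(s) → 5 output row(s).
- a row (part_id=6): matches 3 b row(s) → 3 output row(s).
- a row (part_id=8): matches 1 b row(s) → 1 output row(s).
- a row (part_id=6): matches 3 b row(s) → 3 output row(s).
Total: 16 rows.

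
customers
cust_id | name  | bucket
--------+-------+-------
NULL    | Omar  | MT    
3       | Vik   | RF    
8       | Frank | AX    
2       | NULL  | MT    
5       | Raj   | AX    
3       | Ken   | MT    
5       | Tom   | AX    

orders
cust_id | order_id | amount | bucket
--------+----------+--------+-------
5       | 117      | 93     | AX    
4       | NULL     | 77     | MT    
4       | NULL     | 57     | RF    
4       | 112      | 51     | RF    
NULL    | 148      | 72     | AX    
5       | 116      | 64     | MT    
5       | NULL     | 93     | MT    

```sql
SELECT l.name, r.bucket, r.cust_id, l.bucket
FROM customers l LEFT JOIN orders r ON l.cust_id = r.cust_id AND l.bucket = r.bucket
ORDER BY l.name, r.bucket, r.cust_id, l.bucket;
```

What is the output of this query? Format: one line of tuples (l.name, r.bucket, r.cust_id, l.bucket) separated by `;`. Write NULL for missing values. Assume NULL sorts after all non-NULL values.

(Frank, NULL, NULL, AX); (Ken, NULL, NULL, MT); (Omar, NULL, NULL, MT); (Raj, AX, 5, AX); (Tom, AX, 5, AX); (Vik, NULL, NULL, RF); (NULL, NULL, NULL, MT)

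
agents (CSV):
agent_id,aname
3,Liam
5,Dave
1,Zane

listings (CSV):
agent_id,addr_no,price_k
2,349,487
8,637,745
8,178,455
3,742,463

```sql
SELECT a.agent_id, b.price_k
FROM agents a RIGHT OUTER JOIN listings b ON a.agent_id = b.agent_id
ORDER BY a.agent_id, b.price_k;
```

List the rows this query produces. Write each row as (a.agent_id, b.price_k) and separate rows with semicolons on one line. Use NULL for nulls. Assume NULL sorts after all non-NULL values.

(3, 463); (NULL, 455); (NULL, 487); (NULL, 745)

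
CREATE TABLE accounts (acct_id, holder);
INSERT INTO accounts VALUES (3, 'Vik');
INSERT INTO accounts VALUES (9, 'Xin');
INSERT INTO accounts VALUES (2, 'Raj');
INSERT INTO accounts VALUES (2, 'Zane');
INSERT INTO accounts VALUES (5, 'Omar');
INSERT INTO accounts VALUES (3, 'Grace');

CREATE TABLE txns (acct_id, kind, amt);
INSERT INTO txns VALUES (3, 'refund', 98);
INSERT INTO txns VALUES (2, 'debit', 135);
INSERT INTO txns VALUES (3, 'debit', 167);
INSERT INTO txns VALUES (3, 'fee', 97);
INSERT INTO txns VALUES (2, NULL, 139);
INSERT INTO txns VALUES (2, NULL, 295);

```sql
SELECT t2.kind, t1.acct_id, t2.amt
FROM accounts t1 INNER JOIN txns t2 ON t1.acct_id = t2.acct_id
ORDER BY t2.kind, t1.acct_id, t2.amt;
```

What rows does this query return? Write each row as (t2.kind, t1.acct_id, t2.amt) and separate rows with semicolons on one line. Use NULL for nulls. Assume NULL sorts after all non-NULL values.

(debit, 2, 135); (debit, 2, 135); (debit, 3, 167); (debit, 3, 167); (fee, 3, 97); (fee, 3, 97); (refund, 3, 98); (refund, 3, 98); (NULL, 2, 139); (NULL, 2, 139); (NULL, 2, 295); (NULL, 2, 295)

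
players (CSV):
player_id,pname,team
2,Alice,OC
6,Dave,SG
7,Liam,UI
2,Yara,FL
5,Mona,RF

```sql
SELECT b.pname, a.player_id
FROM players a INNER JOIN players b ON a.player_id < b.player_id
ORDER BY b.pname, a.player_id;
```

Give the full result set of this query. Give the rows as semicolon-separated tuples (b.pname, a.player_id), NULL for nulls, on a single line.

INNER JOIN keeps only pairs where the ON condition holds.
Matching on a.player_id < b.player_id.
- player_id=2: 3 matching b row(s), so 3 row(s) emitted.
- player_id=6: 1 matching b row(s), so 1 row(s) emitted.
- player_id=7: no matching b row, dropped.
- player_id=2: 3 matching b row(s), so 3 row(s) emitted.
- player_id=5: 2 matching b row(s), so 2 row(s) emitted.
After projecting and ordering:
b.pname | a.player_id
Dave | 2
Dave | 2
Dave | 5
Liam | 2
Liam | 2
Liam | 5
Liam | 6
Mona | 2
Mona | 2

(Dave, 2); (Dave, 2); (Dave, 5); (Liam, 2); (Liam, 2); (Liam, 5); (Liam, 6); (Mona, 2); (Mona, 2)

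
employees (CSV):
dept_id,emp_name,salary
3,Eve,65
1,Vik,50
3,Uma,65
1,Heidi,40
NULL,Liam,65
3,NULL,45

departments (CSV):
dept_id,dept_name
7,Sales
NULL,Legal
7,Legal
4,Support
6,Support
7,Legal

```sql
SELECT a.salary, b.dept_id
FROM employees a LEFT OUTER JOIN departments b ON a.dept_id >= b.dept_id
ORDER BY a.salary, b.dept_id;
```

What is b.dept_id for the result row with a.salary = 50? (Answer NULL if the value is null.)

NULL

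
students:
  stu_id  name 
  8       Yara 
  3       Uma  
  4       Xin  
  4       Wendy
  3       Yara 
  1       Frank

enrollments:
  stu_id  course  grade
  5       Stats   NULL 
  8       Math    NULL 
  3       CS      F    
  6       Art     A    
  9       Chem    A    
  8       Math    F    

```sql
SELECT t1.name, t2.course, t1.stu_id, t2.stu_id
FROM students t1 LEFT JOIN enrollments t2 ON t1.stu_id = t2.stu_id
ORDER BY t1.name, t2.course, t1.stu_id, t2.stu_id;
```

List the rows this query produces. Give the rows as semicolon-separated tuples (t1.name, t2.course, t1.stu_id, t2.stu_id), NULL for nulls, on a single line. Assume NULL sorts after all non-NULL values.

(Frank, NULL, 1, NULL); (Uma, CS, 3, 3); (Wendy, NULL, 4, NULL); (Xin, NULL, 4, NULL); (Yara, CS, 3, 3); (Yara, Math, 8, 8); (Yara, Math, 8, 8)

LEFT JOIN keeps every row from `students`; unmatched rows get NULL for `enrollments`'s columns.
Matching on t1.stu_id = t2.stu_id.
- t1 (stu_id=8) pairs with 2 row(s) of t2.
- t1 (stu_id=3) pairs with 1 row(s) of t2.
- t1 (stu_id=4) has no partner → padded with NULL.
- t1 (stu_id=4) has no partner → padded with NULL.
- t1 (stu_id=3) pairs with 1 row(s) of t2.
- t1 (stu_id=1) has no partner → padded with NULL.
After projecting and ordering:
t1.name | t2.course | t1.stu_id | t2.stu_id
Frank | NULL | 1 | NULL
Uma | CS | 3 | 3
Wendy | NULL | 4 | NULL
Xin | NULL | 4 | NULL
Yara | CS | 3 | 3
Yara | Math | 8 | 8
Yara | Math | 8 | 8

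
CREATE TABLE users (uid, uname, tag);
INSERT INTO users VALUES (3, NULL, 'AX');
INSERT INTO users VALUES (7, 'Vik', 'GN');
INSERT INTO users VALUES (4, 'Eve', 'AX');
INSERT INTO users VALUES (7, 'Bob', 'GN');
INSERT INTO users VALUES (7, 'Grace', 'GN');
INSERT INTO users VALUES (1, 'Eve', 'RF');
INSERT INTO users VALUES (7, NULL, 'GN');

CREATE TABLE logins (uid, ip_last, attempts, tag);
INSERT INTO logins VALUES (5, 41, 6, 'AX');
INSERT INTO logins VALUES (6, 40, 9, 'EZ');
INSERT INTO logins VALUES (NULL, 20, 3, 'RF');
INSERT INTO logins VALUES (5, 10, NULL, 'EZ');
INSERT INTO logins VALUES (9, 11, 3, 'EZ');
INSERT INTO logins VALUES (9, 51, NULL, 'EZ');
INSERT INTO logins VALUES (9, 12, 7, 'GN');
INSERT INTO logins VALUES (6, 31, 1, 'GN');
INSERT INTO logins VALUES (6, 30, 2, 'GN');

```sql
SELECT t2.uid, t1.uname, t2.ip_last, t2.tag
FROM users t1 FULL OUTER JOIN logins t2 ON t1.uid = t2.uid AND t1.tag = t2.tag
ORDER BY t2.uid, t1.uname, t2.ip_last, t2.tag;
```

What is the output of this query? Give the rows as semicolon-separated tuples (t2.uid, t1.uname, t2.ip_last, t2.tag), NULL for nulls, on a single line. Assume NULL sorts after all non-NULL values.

(5, NULL, 10, EZ); (5, NULL, 41, AX); (6, NULL, 30, GN); (6, NULL, 31, GN); (6, NULL, 40, EZ); (9, NULL, 11, EZ); (9, NULL, 12, GN); (9, NULL, 51, EZ); (NULL, Bob, NULL, NULL); (NULL, Eve, NULL, NULL); (NULL, Eve, NULL, NULL); (NULL, Grace, NULL, NULL); (NULL, Vik, NULL, NULL); (NULL, NULL, 20, RF); (NULL, NULL, NULL, NULL); (NULL, NULL, NULL, NULL)

FULL OUTER JOIN keeps every row from both sides; unmatched rows get NULL for the other side's columns.
Matching on t1.uid = t2.uid AND t1.tag = t2.tag. A NULL in a compared column never satisfies the condition.
- uid=3, tag=AX: no t2 row matches, row kept with t2 columns NULL.
- uid=7, tag=GN: no t2 row matches, row kept with t2 columns NULL.
- uid=4, tag=AX: no t2 row matches, row kept with t2 columns NULL.
- uid=7, tag=GN: no t2 row matches, row kept with t2 columns NULL.
- uid=7, tag=GN: no t2 row matches, row kept with t2 columns NULL.
- uid=1, tag=RF: no t2 row matches, row kept with t2 columns NULL.
- uid=7, tag=GN: no t2 row matches, row kept with t2 columns NULL.
- 9 t2 row(s) had no t1 match → kept, t1 columns NULL.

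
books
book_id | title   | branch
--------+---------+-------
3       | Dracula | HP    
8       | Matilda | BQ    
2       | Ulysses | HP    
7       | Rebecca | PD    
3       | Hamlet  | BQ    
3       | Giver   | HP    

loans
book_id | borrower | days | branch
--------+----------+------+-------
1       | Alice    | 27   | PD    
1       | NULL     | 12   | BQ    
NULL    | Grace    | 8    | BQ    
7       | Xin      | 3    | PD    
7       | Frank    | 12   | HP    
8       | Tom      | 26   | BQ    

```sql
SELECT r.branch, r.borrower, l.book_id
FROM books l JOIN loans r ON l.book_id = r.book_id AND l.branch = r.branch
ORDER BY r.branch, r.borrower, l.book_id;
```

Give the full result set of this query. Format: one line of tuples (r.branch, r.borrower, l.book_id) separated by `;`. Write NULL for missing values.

(BQ, Tom, 8); (PD, Xin, 7)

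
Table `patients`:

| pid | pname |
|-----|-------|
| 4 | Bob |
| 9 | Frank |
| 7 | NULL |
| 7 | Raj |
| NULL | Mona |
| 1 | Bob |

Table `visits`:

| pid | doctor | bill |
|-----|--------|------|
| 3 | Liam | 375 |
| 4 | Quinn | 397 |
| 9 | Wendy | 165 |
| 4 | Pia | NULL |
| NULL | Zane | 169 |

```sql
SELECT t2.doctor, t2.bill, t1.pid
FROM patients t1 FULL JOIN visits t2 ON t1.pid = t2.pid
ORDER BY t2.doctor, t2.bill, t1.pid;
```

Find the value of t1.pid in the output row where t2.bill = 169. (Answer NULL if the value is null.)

FULL OUTER JOIN keeps every row from both sides; unmatched rows get NULL for the other side's columns.
Matching on t1.pid = t2.pid. A NULL in a compared column never satisfies the condition.
- pid=4: 2 matching t2 row(s), so 2 row(s) emitted.
- pid=9: 1 matching t2 row(s), so 1 row(s) emitted.
- pid=7: no t2 row matches, row kept with t2 columns NULL.
- pid=7: no t2 row matches, row kept with t2 columns NULL.
- pid=NULL: no t2 row matches, row kept with t2 columns NULL.
- pid=1: no t2 row matches, row kept with t2 columns NULL.
- 2 row(s) from t2 found no t1 partner → padded with NULL.

NULL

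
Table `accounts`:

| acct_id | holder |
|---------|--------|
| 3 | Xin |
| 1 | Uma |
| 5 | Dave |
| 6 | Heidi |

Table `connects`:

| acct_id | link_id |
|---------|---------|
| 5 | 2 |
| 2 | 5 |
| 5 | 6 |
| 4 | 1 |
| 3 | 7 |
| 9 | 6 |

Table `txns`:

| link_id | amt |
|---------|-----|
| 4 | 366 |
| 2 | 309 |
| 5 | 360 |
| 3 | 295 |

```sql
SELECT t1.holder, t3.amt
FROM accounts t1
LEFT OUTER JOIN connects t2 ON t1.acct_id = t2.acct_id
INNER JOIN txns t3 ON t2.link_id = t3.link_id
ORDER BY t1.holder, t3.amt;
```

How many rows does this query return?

1

Evaluate left to right. First `accounts t1 LEFT JOIN connects t2` on acct_id: 5 row(s).
Then INNER JOIN `txns t3` on link_id: keep only rows whose t2.link_id appears in t3.
Result: 1 row(s).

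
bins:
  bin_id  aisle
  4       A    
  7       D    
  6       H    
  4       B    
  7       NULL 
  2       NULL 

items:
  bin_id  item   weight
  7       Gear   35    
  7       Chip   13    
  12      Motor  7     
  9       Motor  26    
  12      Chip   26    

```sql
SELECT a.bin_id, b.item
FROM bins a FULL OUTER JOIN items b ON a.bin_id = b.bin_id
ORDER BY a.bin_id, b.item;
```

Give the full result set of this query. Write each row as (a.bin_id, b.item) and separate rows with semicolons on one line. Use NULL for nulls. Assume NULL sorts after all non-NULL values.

FULL OUTER JOIN keeps every row from both sides; unmatched rows get NULL for the other side's columns.
Matching on a.bin_id = b.bin_id.
- a row (bin_id=4): no match → kept, b columns NULL.
- a row (bin_id=7): matches 2 b row(s) → 2 output row(s).
- a row (bin_id=6): no match → kept, b columns NULL.
- a row (bin_id=4): no match → kept, b columns NULL.
- a row (bin_id=7): matches 2 b row(s) → 2 output row(s).
- a row (bin_id=2): no match → kept, b columns NULL.
- 3 row(s) from b found no a partner → padded with NULL.

(2, NULL); (4, NULL); (4, NULL); (6, NULL); (7, Chip); (7, Chip); (7, Gear); (7, Gear); (NULL, Chip); (NULL, Motor); (NULL, Motor)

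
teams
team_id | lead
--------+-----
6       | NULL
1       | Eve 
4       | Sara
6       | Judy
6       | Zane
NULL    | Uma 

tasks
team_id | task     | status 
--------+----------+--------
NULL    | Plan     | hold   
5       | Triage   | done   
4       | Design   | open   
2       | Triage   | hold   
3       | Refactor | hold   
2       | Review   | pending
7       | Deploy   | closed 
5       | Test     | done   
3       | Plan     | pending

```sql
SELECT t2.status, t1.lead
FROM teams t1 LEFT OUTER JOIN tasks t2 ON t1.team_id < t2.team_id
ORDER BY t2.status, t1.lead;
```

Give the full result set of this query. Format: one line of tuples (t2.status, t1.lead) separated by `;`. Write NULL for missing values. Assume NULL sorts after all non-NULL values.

(closed, Eve); (closed, Judy); (closed, Sara); (closed, Zane); (closed, NULL); (done, Eve); (done, Eve); (done, Sara); (done, Sara); (hold, Eve); (hold, Eve); (open, Eve); (pending, Eve); (pending, Eve); (NULL, Uma)

LEFT JOIN keeps every row from `teams`; unmatched rows get NULL for `tasks`'s columns.
Matching on t1.team_id < t2.team_id. A NULL in a compared column never satisfies the condition.
- t1[0] team_id=6 → 1 match(es) in t2 → 1 row(s).
- t1[1] team_id=1 → 8 match(es) in t2 → 8 row(s).
- t1[2] team_id=4 → 3 match(es) in t2 → 3 row(s).
- t1[3] team_id=6 → 1 match(es) in t2 → 1 row(s).
- t1[4] team_id=6 → 1 match(es) in t2 → 1 row(s).
- t1[5] team_id=NULL → no match; kept with NULLs on the t2 side.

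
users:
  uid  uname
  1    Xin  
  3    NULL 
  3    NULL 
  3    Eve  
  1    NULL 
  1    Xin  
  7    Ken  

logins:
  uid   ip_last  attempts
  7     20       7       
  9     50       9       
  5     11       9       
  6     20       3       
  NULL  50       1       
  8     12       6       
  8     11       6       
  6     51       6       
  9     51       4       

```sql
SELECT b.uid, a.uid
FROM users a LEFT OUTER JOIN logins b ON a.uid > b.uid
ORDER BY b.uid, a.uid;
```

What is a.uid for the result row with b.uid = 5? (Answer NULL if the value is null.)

LEFT JOIN keeps every row from `users`; unmatched rows get NULL for `logins`'s columns.
Matching on a.uid > b.uid. A NULL in a compared column never satisfies the condition.
Matched pairs: 3; unmatched a rows kept: 6.

7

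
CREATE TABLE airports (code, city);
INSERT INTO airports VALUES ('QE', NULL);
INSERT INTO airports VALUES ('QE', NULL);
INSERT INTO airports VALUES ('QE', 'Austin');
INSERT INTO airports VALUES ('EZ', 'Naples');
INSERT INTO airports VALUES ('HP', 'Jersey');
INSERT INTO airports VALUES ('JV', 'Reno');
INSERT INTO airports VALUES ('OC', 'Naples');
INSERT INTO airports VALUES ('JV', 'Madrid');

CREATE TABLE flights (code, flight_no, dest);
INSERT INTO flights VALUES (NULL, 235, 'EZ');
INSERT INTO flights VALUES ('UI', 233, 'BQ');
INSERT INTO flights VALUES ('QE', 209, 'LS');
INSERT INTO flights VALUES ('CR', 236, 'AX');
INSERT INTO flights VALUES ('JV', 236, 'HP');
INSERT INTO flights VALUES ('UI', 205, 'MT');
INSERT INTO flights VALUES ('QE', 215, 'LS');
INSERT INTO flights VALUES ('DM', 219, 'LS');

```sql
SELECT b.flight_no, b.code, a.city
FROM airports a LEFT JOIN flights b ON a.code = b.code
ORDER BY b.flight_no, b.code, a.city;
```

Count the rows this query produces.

LEFT JOIN keeps every row from `airports`; unmatched rows get NULL for `flights`'s columns.
Matching on a.code = b.code. A NULL in a compared column never satisfies the condition.
- a[0] code=QE → 2 match(es) in b → 2 row(s).
- a[1] code=QE → 2 match(es) in b → 2 row(s).
- a[2] code=QE → 2 match(es) in b → 2 row(s).
- a[3] code=EZ → no match; kept with NULLs on the b side.
- a[4] code=HP → no match; kept with NULLs on the b side.
- a[5] code=JV → 1 match(es) in b → 1 row(s).
- a[6] code=OC → no match; kept with NULLs on the b side.
- a[7] code=JV → 1 match(es) in b → 1 row(s).
Total: 8 matched + 3 padded = 11 rows.

11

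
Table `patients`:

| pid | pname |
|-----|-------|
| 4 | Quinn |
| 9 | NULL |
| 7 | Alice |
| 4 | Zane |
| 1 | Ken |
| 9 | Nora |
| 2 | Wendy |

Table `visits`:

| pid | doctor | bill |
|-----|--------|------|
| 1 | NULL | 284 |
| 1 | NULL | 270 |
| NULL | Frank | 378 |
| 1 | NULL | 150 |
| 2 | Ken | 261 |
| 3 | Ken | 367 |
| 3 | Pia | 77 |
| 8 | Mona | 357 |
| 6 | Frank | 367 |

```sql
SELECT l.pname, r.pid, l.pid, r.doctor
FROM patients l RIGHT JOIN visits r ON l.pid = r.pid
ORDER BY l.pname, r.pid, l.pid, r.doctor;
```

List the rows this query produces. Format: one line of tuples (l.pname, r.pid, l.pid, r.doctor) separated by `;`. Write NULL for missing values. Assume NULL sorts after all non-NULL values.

RIGHT JOIN keeps every row from `visits`; unmatched rows get NULL for `patients`'s columns.
Matching on l.pid = r.pid. A NULL in a compared column never satisfies the condition.
- l row (pid=4): no match.
- l row (pid=9): no match.
- l row (pid=7): no match.
- l row (pid=4): no match.
- l row (pid=1): matches 3 r row(s) → 3 output row(s).
- l row (pid=9): no match.
- l row (pid=2): matches 1 r row(s) → 1 output row(s).
- 5 row(s) from r found no l partner → padded with NULL.
After projecting and ordering:
l.pname | r.pid | l.pid | r.doctor
Ken | 1 | 1 | NULL
Ken | 1 | 1 | NULL
Ken | 1 | 1 | NULL
Wendy | 2 | 2 | Ken
NULL | 3 | NULL | Ken
NULL | 3 | NULL | Pia
NULL | 6 | NULL | Frank
NULL | 8 | NULL | Mona
NULL | NULL | NULL | Frank

(Ken, 1, 1, NULL); (Ken, 1, 1, NULL); (Ken, 1, 1, NULL); (Wendy, 2, 2, Ken); (NULL, 3, NULL, Ken); (NULL, 3, NULL, Pia); (NULL, 6, NULL, Frank); (NULL, 8, NULL, Mona); (NULL, NULL, NULL, Frank)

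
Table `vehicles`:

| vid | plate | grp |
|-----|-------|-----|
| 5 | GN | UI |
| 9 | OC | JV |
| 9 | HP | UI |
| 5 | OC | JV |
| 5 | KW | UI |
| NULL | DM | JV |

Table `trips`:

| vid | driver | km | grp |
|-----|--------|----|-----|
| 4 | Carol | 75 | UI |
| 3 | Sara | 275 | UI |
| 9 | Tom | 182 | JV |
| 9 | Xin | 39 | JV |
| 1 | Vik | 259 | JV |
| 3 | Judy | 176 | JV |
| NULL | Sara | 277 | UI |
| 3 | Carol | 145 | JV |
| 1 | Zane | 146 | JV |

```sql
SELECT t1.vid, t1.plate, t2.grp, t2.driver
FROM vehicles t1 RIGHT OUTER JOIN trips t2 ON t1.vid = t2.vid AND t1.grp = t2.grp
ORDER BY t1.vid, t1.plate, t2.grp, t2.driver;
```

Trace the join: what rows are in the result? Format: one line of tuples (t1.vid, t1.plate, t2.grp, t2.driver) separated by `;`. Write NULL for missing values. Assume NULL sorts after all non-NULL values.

(9, OC, JV, Tom); (9, OC, JV, Xin); (NULL, NULL, JV, Carol); (NULL, NULL, JV, Judy); (NULL, NULL, JV, Vik); (NULL, NULL, JV, Zane); (NULL, NULL, UI, Carol); (NULL, NULL, UI, Sara); (NULL, NULL, UI, Sara)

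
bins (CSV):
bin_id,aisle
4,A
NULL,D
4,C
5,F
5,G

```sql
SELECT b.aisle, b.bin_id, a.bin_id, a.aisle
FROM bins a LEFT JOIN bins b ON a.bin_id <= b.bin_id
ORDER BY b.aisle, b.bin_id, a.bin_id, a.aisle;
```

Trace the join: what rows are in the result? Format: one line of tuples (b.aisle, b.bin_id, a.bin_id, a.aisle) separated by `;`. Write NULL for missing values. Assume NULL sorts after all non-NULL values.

LEFT JOIN keeps every row from `bins a`; unmatched rows get NULL for `bins b`'s columns.
Matching on a.bin_id <= b.bin_id. A NULL in a compared column never satisfies the condition.
- bin_id=4: 4 matching b row(s), so 4 row(s) emitted.
- bin_id=NULL: no b row matches, row kept with b columns NULL.
- bin_id=4: 4 matching b row(s), so 4 row(s) emitted.
- bin_id=5: 2 matching b row(s), so 2 row(s) emitted.
- bin_id=5: 2 matching b row(s), so 2 row(s) emitted.

(A, 4, 4, A); (A, 4, 4, C); (C, 4, 4, A); (C, 4, 4, C); (F, 5, 4, A); (F, 5, 4, C); (F, 5, 5, F); (F, 5, 5, G); (G, 5, 4, A); (G, 5, 4, C); (G, 5, 5, F); (G, 5, 5, G); (NULL, NULL, NULL, D)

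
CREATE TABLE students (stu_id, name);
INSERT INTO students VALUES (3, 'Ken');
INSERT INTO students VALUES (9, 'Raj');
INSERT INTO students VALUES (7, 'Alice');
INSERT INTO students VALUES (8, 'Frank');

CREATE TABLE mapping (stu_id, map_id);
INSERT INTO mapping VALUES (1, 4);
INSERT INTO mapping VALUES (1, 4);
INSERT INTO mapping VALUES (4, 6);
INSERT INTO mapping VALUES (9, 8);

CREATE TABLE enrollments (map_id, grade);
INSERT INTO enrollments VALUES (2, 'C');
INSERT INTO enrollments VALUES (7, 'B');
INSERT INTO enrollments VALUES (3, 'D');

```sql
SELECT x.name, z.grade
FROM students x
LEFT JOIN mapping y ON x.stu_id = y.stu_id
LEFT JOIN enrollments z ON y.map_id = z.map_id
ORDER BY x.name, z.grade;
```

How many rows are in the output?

Evaluate left to right. First `students x LEFT JOIN mapping y` on stu_id: 4 row(s).
Then LEFT JOIN `enrollments z` on map_id: each of those 4 rows is kept; rows whose y.map_id has no match in z get NULL for z's columns.
Result: 4 row(s).

4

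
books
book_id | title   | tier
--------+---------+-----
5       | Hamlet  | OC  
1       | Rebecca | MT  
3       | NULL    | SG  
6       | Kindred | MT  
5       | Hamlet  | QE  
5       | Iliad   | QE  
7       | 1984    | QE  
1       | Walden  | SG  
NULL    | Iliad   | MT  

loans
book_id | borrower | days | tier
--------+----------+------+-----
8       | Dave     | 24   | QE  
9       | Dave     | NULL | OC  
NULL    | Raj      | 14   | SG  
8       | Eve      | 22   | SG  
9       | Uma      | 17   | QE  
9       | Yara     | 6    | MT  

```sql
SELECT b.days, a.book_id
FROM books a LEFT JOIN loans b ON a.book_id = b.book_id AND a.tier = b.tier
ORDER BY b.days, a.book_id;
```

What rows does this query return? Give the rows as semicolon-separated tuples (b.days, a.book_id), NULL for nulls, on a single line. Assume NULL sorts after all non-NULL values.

(NULL, 1); (NULL, 1); (NULL, 3); (NULL, 5); (NULL, 5); (NULL, 5); (NULL, 6); (NULL, 7); (NULL, NULL)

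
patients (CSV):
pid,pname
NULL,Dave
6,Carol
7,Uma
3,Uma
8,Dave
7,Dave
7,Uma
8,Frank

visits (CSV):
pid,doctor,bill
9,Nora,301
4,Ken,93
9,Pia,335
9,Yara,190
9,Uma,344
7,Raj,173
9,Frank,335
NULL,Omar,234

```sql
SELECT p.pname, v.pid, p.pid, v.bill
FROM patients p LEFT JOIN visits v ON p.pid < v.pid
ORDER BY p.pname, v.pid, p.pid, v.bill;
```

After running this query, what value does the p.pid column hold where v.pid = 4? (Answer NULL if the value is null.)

3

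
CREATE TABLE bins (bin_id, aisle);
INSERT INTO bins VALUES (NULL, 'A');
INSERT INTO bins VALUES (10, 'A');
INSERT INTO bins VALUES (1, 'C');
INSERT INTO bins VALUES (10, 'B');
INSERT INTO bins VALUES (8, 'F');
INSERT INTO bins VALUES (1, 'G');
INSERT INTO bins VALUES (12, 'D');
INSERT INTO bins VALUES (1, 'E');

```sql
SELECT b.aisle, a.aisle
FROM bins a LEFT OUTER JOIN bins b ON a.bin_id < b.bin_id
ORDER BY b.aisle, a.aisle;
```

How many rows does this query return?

LEFT JOIN keeps every row from `bins a`; unmatched rows get NULL for `bins b`'s columns.
Matching on a.bin_id < b.bin_id. A NULL in a compared column never satisfies the condition.
- a (bin_id=NULL) has no partner → padded with NULL.
- a (bin_id=10) pairs with 1 row(s) of b.
- a (bin_id=1) pairs with 4 row(s) of b.
- a (bin_id=10) pairs with 1 row(s) of b.
- a (bin_id=8) pairs with 3 row(s) of b.
- a (bin_id=1) pairs with 4 row(s) of b.
- a (bin_id=12) has no partner → padded with NULL.
- a (bin_id=1) pairs with 4 row(s) of b.
Total: 17 matched + 2 padded = 19 rows.

19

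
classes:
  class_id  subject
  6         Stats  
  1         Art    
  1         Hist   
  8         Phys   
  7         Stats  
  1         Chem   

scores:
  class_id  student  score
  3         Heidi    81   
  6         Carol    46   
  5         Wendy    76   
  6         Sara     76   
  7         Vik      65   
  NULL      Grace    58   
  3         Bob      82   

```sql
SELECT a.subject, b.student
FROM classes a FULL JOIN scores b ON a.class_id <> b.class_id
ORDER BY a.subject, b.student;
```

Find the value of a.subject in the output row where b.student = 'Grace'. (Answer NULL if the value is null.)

FULL OUTER JOIN keeps every row from both sides; unmatched rows get NULL for the other side's columns.
Matching on a.class_id <> b.class_id. A NULL in a compared column never satisfies the condition.
Matched pairs: 33; unmatched a rows kept: 0; unmatched b rows kept: 1.

NULL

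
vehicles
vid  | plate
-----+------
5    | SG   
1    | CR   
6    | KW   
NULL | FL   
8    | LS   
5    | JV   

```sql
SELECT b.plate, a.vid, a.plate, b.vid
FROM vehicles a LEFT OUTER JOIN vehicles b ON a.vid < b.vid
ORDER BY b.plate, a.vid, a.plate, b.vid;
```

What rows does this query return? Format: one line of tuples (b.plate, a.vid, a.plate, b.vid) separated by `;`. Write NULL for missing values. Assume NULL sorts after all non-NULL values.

(JV, 1, CR, 5); (KW, 1, CR, 6); (KW, 5, JV, 6); (KW, 5, SG, 6); (LS, 1, CR, 8); (LS, 5, JV, 8); (LS, 5, SG, 8); (LS, 6, KW, 8); (SG, 1, CR, 5); (NULL, 8, LS, NULL); (NULL, NULL, FL, NULL)

LEFT JOIN keeps every row from `vehicles a`; unmatched rows get NULL for `vehicles b`'s columns.
Matching on a.vid < b.vid. A NULL in a compared column never satisfies the condition.
- a row (vid=5): matches 2 b row(s) → 2 output row(s).
- a row (vid=1): matches 4 b row(s) → 4 output row(s).
- a row (vid=6): matches 1 b row(s) → 1 output row(s).
- a row (vid=NULL): no match → kept, b columns NULL.
- a row (vid=8): no match → kept, b columns NULL.
- a row (vid=5): matches 2 b row(s) → 2 output row(s).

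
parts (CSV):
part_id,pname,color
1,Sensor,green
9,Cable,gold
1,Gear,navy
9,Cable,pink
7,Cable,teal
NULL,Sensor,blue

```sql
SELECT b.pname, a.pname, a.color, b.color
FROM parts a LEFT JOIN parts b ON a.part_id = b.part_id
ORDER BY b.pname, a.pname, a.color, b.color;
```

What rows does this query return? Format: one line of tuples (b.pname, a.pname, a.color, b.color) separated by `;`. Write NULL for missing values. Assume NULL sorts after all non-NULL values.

(Cable, Cable, gold, gold); (Cable, Cable, gold, pink); (Cable, Cable, pink, gold); (Cable, Cable, pink, pink); (Cable, Cable, teal, teal); (Gear, Gear, navy, navy); (Gear, Sensor, green, navy); (Sensor, Gear, navy, green); (Sensor, Sensor, green, green); (NULL, Sensor, blue, NULL)

LEFT JOIN keeps every row from `parts a`; unmatched rows get NULL for `parts b`'s columns.
Matching on a.part_id = b.part_id. A NULL in a compared column never satisfies the condition.
- part_id=1: 2 matching b row(s), so 2 row(s) emitted.
- part_id=9: 2 matching b row(s), so 2 row(s) emitted.
- part_id=1: 2 matching b row(s), so 2 row(s) emitted.
- part_id=9: 2 matching b row(s), so 2 row(s) emitted.
- part_id=7: 1 matching b row(s), so 1 row(s) emitted.
- part_id=NULL: no b row matches, row kept with b columns NULL.
After projecting and ordering:
b.pname | a.pname | a.color | b.color
Cable | Cable | gold | gold
Cable | Cable | gold | pink
Cable | Cable | pink | gold
Cable | Cable | pink | pink
Cable | Cable | teal | teal
Gear | Gear | navy | navy
Gear | Sensor | green | navy
Sensor | Gear | navy | green
Sensor | Sensor | green | green
NULL | Sensor | blue | NULL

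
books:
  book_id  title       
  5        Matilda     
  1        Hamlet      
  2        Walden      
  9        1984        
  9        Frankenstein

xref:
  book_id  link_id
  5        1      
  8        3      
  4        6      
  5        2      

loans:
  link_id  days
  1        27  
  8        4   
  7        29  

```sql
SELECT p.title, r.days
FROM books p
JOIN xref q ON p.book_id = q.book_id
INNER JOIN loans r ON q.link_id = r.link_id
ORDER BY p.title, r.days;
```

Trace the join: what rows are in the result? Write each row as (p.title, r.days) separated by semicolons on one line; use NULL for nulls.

Step 1 — p INNER JOIN q on book_id → 2 row(s).
Then INNER JOIN `loans r` on link_id: keep only rows whose q.link_id appears in r.

(Matilda, 27)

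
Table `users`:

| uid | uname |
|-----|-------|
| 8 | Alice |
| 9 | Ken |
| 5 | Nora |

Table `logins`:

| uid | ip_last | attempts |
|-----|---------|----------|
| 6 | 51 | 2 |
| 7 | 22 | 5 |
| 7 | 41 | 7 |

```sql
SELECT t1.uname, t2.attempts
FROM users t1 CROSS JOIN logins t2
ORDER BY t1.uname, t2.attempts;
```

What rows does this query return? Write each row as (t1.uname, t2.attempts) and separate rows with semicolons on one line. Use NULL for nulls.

(Alice, 2); (Alice, 5); (Alice, 7); (Ken, 2); (Ken, 5); (Ken, 7); (Nora, 2); (Nora, 5); (Nora, 7)

CROSS JOIN pairs every row of `users` with every row of `logins`: 3 × 3 = 9 rows.
After projecting and ordering:
t1.uname | t2.attempts
Alice | 2
Alice | 5
Alice | 7
Ken | 2
Ken | 5
Ken | 7
Nora | 2
Nora | 5
Nora | 7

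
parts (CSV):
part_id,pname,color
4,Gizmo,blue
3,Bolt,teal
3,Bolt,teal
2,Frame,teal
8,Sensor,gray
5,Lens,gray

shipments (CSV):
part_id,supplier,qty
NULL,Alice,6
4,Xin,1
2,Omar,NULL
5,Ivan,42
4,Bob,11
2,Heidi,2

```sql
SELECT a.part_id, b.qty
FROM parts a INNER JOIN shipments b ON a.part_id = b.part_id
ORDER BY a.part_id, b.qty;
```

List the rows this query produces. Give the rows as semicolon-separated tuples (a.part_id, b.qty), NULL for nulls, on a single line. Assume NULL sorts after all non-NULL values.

(2, 2); (2, NULL); (4, 1); (4, 11); (5, 42)

INNER JOIN keeps only pairs where the ON condition holds.
Matching on a.part_id = b.part_id. A NULL in a compared column never satisfies the condition.
- a row (part_id=4): matches 2 b row(s) → 2 output row(s).
- a row (part_id=3): no match → dropped.
- a row (part_id=3): no match → dropped.
- a row (part_id=2): matches 2 b row(s) → 2 output row(s).
- a row (part_id=8): no match → dropped.
- a row (part_id=5): matches 1 b row(s) → 1 output row(s).
After projecting and ordering:
a.part_id | b.qty
2 | 2
2 | NULL
4 | 1
4 | 11
5 | 42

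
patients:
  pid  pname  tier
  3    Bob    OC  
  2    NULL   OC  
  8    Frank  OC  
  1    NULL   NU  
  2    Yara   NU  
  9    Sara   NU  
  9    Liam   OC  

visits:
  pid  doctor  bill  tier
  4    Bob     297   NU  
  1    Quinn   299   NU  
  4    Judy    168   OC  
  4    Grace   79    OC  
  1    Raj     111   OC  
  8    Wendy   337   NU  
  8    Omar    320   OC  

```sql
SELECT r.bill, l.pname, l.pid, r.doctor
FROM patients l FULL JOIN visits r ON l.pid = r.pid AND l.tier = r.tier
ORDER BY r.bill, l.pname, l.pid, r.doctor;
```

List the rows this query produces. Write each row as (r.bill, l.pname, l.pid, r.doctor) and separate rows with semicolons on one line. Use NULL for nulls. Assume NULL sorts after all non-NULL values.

FULL OUTER JOIN keeps every row from both sides; unmatched rows get NULL for the other side's columns.
Matching on l.pid = r.pid AND l.tier = r.tier.
- l (pid=3, tier=OC) has no partner → padded with NULL.
- l (pid=2, tier=OC) has no partner → padded with NULL.
- l (pid=8, tier=OC) pairs with 1 row(s) of r.
- l (pid=1, tier=NU) pairs with 1 row(s) of r.
- l (pid=2, tier=NU) has no partner → padded with NULL.
- l (pid=9, tier=NU) has no partner → padded with NULL.
- l (pid=9, tier=OC) has no partner → padded with NULL.
- 5 r row(s) had no l match → kept, l columns NULL.

(79, NULL, NULL, Grace); (111, NULL, NULL, Raj); (168, NULL, NULL, Judy); (297, NULL, NULL, Bob); (299, NULL, 1, Quinn); (320, Frank, 8, Omar); (337, NULL, NULL, Wendy); (NULL, Bob, 3, NULL); (NULL, Liam, 9, NULL); (NULL, Sara, 9, NULL); (NULL, Yara, 2, NULL); (NULL, NULL, 2, NULL)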